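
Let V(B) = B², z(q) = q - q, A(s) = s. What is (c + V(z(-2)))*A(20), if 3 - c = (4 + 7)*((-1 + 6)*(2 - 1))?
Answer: -1040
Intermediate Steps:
c = -52 (c = 3 - (4 + 7)*(-1 + 6)*(2 - 1) = 3 - 11*5*1 = 3 - 11*5 = 3 - 1*55 = 3 - 55 = -52)
z(q) = 0
(c + V(z(-2)))*A(20) = (-52 + 0²)*20 = (-52 + 0)*20 = -52*20 = -1040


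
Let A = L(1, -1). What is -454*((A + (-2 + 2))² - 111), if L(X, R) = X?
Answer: 49940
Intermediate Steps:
A = 1
-454*((A + (-2 + 2))² - 111) = -454*((1 + (-2 + 2))² - 111) = -454*((1 + 0)² - 111) = -454*(1² - 111) = -454*(1 - 111) = -454*(-110) = 49940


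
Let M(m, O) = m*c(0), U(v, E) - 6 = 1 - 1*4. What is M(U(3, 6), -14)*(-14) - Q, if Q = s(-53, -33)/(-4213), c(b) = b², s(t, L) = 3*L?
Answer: -9/383 ≈ -0.023499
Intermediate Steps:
U(v, E) = 3 (U(v, E) = 6 + (1 - 1*4) = 6 + (1 - 4) = 6 - 3 = 3)
Q = 9/383 (Q = (3*(-33))/(-4213) = -99*(-1/4213) = 9/383 ≈ 0.023499)
M(m, O) = 0 (M(m, O) = m*0² = m*0 = 0)
M(U(3, 6), -14)*(-14) - Q = 0*(-14) - 1*9/383 = 0 - 9/383 = -9/383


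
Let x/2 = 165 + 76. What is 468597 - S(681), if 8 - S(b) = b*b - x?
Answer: 931868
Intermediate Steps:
x = 482 (x = 2*(165 + 76) = 2*241 = 482)
S(b) = 490 - b**2 (S(b) = 8 - (b*b - 1*482) = 8 - (b**2 - 482) = 8 - (-482 + b**2) = 8 + (482 - b**2) = 490 - b**2)
468597 - S(681) = 468597 - (490 - 1*681**2) = 468597 - (490 - 1*463761) = 468597 - (490 - 463761) = 468597 - 1*(-463271) = 468597 + 463271 = 931868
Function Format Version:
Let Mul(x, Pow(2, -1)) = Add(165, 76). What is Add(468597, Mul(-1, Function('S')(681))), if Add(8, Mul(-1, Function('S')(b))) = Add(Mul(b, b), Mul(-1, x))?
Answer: 931868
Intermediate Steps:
x = 482 (x = Mul(2, Add(165, 76)) = Mul(2, 241) = 482)
Function('S')(b) = Add(490, Mul(-1, Pow(b, 2))) (Function('S')(b) = Add(8, Mul(-1, Add(Mul(b, b), Mul(-1, 482)))) = Add(8, Mul(-1, Add(Pow(b, 2), -482))) = Add(8, Mul(-1, Add(-482, Pow(b, 2)))) = Add(8, Add(482, Mul(-1, Pow(b, 2)))) = Add(490, Mul(-1, Pow(b, 2))))
Add(468597, Mul(-1, Function('S')(681))) = Add(468597, Mul(-1, Add(490, Mul(-1, Pow(681, 2))))) = Add(468597, Mul(-1, Add(490, Mul(-1, 463761)))) = Add(468597, Mul(-1, Add(490, -463761))) = Add(468597, Mul(-1, -463271)) = Add(468597, 463271) = 931868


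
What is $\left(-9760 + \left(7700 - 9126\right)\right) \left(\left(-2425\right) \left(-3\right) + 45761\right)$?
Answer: $-593260696$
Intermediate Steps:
$\left(-9760 + \left(7700 - 9126\right)\right) \left(\left(-2425\right) \left(-3\right) + 45761\right) = \left(-9760 - 1426\right) \left(7275 + 45761\right) = \left(-11186\right) 53036 = -593260696$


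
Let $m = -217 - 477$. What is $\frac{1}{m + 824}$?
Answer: $\frac{1}{130} \approx 0.0076923$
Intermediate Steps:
$m = -694$ ($m = -217 - 477 = -694$)
$\frac{1}{m + 824} = \frac{1}{-694 + 824} = \frac{1}{130}$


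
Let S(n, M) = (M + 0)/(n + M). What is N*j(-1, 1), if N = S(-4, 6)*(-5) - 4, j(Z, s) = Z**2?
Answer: -19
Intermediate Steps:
S(n, M) = M/(M + n)
N = -19 (N = (6/(6 - 4))*(-5) - 4 = (6/2)*(-5) - 4 = (6*(1/2))*(-5) - 4 = 3*(-5) - 4 = -15 - 4 = -19)
N*j(-1, 1) = -19*(-1)**2 = -19*1 = -19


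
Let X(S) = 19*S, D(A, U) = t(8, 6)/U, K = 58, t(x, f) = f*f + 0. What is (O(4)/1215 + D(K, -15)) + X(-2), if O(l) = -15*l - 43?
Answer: -49189/1215 ≈ -40.485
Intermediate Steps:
t(x, f) = f**2 (t(x, f) = f**2 + 0 = f**2)
O(l) = -43 - 15*l
D(A, U) = 36/U (D(A, U) = 6**2/U = 36/U)
(O(4)/1215 + D(K, -15)) + X(-2) = ((-43 - 15*4)/1215 + 36/(-15)) + 19*(-2) = ((-43 - 60)*(1/1215) + 36*(-1/15)) - 38 = (-103*1/1215 - 12/5) - 38 = (-103/1215 - 12/5) - 38 = -3019/1215 - 38 = -49189/1215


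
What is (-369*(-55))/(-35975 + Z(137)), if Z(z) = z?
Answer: -205/362 ≈ -0.56630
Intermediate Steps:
(-369*(-55))/(-35975 + Z(137)) = (-369*(-55))/(-35975 + 137) = 20295/(-35838) = 20295*(-1/35838) = -205/362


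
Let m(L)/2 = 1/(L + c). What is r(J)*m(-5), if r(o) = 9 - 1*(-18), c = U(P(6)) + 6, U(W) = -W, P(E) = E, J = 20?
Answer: -54/5 ≈ -10.800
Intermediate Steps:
c = 0 (c = -1*6 + 6 = -6 + 6 = 0)
m(L) = 2/L (m(L) = 2/(L + 0) = 2/L)
r(o) = 27 (r(o) = 9 + 18 = 27)
r(J)*m(-5) = 27*(2/(-5)) = 27*(2*(-1/5)) = 27*(-2/5) = -54/5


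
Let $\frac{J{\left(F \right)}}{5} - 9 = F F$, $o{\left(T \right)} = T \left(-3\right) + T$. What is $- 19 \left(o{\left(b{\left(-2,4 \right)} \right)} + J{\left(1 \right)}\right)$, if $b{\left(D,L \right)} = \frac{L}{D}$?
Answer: $-1026$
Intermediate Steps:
$o{\left(T \right)} = - 2 T$ ($o{\left(T \right)} = - 3 T + T = - 2 T$)
$J{\left(F \right)} = 45 + 5 F^{2}$ ($J{\left(F \right)} = 45 + 5 F F = 45 + 5 F^{2}$)
$- 19 \left(o{\left(b{\left(-2,4 \right)} \right)} + J{\left(1 \right)}\right) = - 19 \left(- 2 \frac{4}{-2} + \left(45 + 5 \cdot 1^{2}\right)\right) = - 19 \left(- 2 \cdot 4 \left(- \frac{1}{2}\right) + \left(45 + 5 \cdot 1\right)\right) = - 19 \left(\left(-2\right) \left(-2\right) + \left(45 + 5\right)\right) = - 19 \left(4 + 50\right) = \left(-19\right) 54 = -1026$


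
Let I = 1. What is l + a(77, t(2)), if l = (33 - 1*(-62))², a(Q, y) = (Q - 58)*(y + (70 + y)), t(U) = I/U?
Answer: 10374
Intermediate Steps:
t(U) = 1/U
a(Q, y) = (-58 + Q)*(70 + 2*y)
l = 9025 (l = (33 + 62)² = 95² = 9025)
l + a(77, t(2)) = 9025 + (-4060 - 116/2 + 70*77 + 2*77/2) = 9025 + (-4060 - 116*½ + 5390 + 2*77*(½)) = 9025 + (-4060 - 58 + 5390 + 77) = 9025 + 1349 = 10374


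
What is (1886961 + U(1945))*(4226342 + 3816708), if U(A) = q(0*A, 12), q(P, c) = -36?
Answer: 15176632121250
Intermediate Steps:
U(A) = -36
(1886961 + U(1945))*(4226342 + 3816708) = (1886961 - 36)*(4226342 + 3816708) = 1886925*8043050 = 15176632121250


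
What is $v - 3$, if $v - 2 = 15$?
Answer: $14$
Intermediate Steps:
$v = 17$ ($v = 2 + 15 = 17$)
$v - 3 = 17 - 3 = 14$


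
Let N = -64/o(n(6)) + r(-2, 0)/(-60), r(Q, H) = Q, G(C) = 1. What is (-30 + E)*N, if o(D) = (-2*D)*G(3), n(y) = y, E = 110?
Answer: 1288/3 ≈ 429.33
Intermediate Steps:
o(D) = -2*D (o(D) = -2*D*1 = -2*D)
N = 161/30 (N = -64/((-2*6)) - 2/(-60) = -64/(-12) - 2*(-1/60) = -64*(-1/12) + 1/30 = 16/3 + 1/30 = 161/30 ≈ 5.3667)
(-30 + E)*N = (-30 + 110)*(161/30) = 80*(161/30) = 1288/3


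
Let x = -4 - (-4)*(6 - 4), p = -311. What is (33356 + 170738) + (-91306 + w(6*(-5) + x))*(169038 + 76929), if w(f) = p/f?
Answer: -583833033271/26 ≈ -2.2455e+10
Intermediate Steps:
x = 4 (x = -4 - (-4)*2 = -4 - 1*(-8) = -4 + 8 = 4)
w(f) = -311/f
(33356 + 170738) + (-91306 + w(6*(-5) + x))*(169038 + 76929) = (33356 + 170738) + (-91306 - 311/(6*(-5) + 4))*(169038 + 76929) = 204094 + (-91306 - 311/(-30 + 4))*245967 = 204094 + (-91306 - 311/(-26))*245967 = 204094 + (-91306 - 311*(-1/26))*245967 = 204094 + (-91306 + 311/26)*245967 = 204094 - 2373645/26*245967 = 204094 - 583838339715/26 = -583833033271/26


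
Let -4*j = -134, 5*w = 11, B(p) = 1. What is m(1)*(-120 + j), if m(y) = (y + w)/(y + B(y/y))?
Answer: -692/5 ≈ -138.40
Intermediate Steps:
w = 11/5 (w = (⅕)*11 = 11/5 ≈ 2.2000)
j = 67/2 (j = -¼*(-134) = 67/2 ≈ 33.500)
m(y) = (11/5 + y)/(1 + y) (m(y) = (y + 11/5)/(y + 1) = (11/5 + y)/(1 + y))
m(1)*(-120 + j) = ((11/5 + 1)/(1 + 1))*(-120 + 67/2) = ((16/5)/2)*(-173/2) = ((½)*(16/5))*(-173/2) = (8/5)*(-173/2) = -692/5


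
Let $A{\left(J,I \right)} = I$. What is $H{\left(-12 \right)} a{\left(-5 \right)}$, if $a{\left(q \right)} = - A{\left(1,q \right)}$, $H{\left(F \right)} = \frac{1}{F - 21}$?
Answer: $- \frac{5}{33} \approx -0.15152$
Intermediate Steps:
$H{\left(F \right)} = \frac{1}{-21 + F}$
$a{\left(q \right)} = - q$
$H{\left(-12 \right)} a{\left(-5 \right)} = \frac{\left(-1\right) \left(-5\right)}{-21 - 12} = \frac{1}{-33} \cdot 5 = \left(- \frac{1}{33}\right) 5 = - \frac{5}{33}$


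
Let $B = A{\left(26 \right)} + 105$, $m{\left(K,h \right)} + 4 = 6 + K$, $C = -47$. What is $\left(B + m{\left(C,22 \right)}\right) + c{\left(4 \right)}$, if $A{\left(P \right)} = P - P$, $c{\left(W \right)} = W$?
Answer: $64$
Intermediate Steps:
$A{\left(P \right)} = 0$
$m{\left(K,h \right)} = 2 + K$ ($m{\left(K,h \right)} = -4 + \left(6 + K\right) = 2 + K$)
$B = 105$ ($B = 0 + 105 = 105$)
$\left(B + m{\left(C,22 \right)}\right) + c{\left(4 \right)} = \left(105 + \left(2 - 47\right)\right) + 4 = \left(105 - 45\right) + 4 = 60 + 4 = 64$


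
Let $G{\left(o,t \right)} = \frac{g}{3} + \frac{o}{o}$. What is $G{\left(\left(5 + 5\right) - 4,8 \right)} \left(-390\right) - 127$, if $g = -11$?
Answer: $913$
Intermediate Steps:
$G{\left(o,t \right)} = - \frac{8}{3}$ ($G{\left(o,t \right)} = - \frac{11}{3} + \frac{o}{o} = \left(-11\right) \frac{1}{3} + 1 = - \frac{11}{3} + 1 = - \frac{8}{3}$)
$G{\left(\left(5 + 5\right) - 4,8 \right)} \left(-390\right) - 127 = \left(- \frac{8}{3}\right) \left(-390\right) - 127 = 1040 - 127 = 913$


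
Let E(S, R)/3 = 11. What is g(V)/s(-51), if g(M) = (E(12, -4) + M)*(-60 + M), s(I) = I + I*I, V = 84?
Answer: 468/425 ≈ 1.1012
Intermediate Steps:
E(S, R) = 33 (E(S, R) = 3*11 = 33)
s(I) = I + I²
g(M) = (-60 + M)*(33 + M) (g(M) = (33 + M)*(-60 + M) = (-60 + M)*(33 + M))
g(V)/s(-51) = (-1980 + 84² - 27*84)/((-51*(1 - 51))) = (-1980 + 7056 - 2268)/((-51*(-50))) = 2808/2550 = 2808*(1/2550) = 468/425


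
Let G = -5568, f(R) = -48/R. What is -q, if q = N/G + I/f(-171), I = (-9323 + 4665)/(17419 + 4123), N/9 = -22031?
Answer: -696488355/19990976 ≈ -34.840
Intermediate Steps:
N = -198279 (N = 9*(-22031) = -198279)
I = -2329/10771 (I = -4658/21542 = -4658*1/21542 = -2329/10771 ≈ -0.21623)
q = 696488355/19990976 (q = -198279/(-5568) - 2329/(10771*((-48/(-171)))) = -198279*(-1/5568) - 2329/(10771*((-48*(-1/171)))) = 66093/1856 - 2329/(10771*16/57) = 66093/1856 - 2329/10771*57/16 = 66093/1856 - 132753/172336 = 696488355/19990976 ≈ 34.840)
-q = -1*696488355/19990976 = -696488355/19990976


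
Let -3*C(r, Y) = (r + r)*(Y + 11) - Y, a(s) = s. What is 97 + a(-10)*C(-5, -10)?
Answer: 97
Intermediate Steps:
C(r, Y) = Y/3 - 2*r*(11 + Y)/3 (C(r, Y) = -((r + r)*(Y + 11) - Y)/3 = -((2*r)*(11 + Y) - Y)/3 = -(2*r*(11 + Y) - Y)/3 = -(-Y + 2*r*(11 + Y))/3 = Y/3 - 2*r*(11 + Y)/3)
97 + a(-10)*C(-5, -10) = 97 - 10*(-22/3*(-5) + (⅓)*(-10) - ⅔*(-10)*(-5)) = 97 - 10*(110/3 - 10/3 - 100/3) = 97 - 10*0 = 97 + 0 = 97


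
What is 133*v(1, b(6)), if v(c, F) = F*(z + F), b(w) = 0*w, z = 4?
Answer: 0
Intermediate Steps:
b(w) = 0
v(c, F) = F*(4 + F)
133*v(1, b(6)) = 133*(0*(4 + 0)) = 133*(0*4) = 133*0 = 0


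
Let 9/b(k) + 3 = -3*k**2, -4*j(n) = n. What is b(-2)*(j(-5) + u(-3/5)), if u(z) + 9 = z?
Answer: 501/100 ≈ 5.0100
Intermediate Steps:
j(n) = -n/4
u(z) = -9 + z
b(k) = 9/(-3 - 3*k**2)
b(-2)*(j(-5) + u(-3/5)) = (-3/(1 + (-2)**2))*(-1/4*(-5) + (-9 - 3/5)) = (-3/(1 + 4))*(5/4 + (-9 - 3*1/5)) = (-3/5)*(5/4 + (-9 - 3/5)) = (-3*1/5)*(5/4 - 48/5) = -3/5*(-167/20) = 501/100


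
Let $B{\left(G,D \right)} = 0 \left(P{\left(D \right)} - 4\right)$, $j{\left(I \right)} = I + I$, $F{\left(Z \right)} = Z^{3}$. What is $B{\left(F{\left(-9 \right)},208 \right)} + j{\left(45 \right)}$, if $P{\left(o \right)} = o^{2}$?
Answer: $90$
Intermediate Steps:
$j{\left(I \right)} = 2 I$
$B{\left(G,D \right)} = 0$ ($B{\left(G,D \right)} = 0 \left(D^{2} - 4\right) = 0 \left(-4 + D^{2}\right) = 0$)
$B{\left(F{\left(-9 \right)},208 \right)} + j{\left(45 \right)} = 0 + 2 \cdot 45 = 0 + 90 = 90$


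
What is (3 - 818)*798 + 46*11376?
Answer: -127074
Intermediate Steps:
(3 - 818)*798 + 46*11376 = -815*798 + 523296 = -650370 + 523296 = -127074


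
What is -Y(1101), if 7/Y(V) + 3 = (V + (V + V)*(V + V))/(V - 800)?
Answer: -2107/4849002 ≈ -0.00043452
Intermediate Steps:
Y(V) = 7/(-3 + (V + 4*V²)/(-800 + V)) (Y(V) = 7/(-3 + (V + (V + V)*(V + V))/(V - 800)) = 7/(-3 + (V + (2*V)*(2*V))/(-800 + V)) = 7/(-3 + (V + 4*V²)/(-800 + V)))
-Y(1101) = -7*(-800 + 1101)/(2*(1200 - 1*1101 + 2*1101²)) = -7*301/(2*(1200 - 1101 + 2*1212201)) = -7*301/(2*(1200 - 1101 + 2424402)) = -7*301/(2*2424501) = -1*2107/4849002 = -2107/4849002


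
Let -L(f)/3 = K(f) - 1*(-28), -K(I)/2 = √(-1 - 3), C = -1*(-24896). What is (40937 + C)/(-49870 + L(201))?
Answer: -1644310841/1247701130 - 197499*I/623850565 ≈ -1.3179 - 0.00031658*I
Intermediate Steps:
C = 24896
K(I) = -4*I (K(I) = -2*√(-1 - 3) = -4*I)
L(f) = -84 + 12*I (L(f) = -3*(-4*I - 1*(-28)) = -3*(-4*I + 28) = -3*(28 - 4*I) = -84 + 12*I)
(40937 + C)/(-49870 + L(201)) = (40937 + 24896)/(-49870 + (-84 + 12*I)) = 65833/(-49954 + 12*I) = 65833*((-49954 - 12*I)/2495402260) = 65833*(-49954 - 12*I)/2495402260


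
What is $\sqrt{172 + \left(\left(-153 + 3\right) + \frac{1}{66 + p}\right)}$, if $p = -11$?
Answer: $\frac{\sqrt{66605}}{55} \approx 4.6924$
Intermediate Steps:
$\sqrt{172 + \left(\left(-153 + 3\right) + \frac{1}{66 + p}\right)} = \sqrt{172 + \left(\left(-153 + 3\right) + \frac{1}{66 - 11}\right)} = \sqrt{172 - \left(150 - \frac{1}{55}\right)} = \sqrt{172 + \left(-150 + \frac{1}{55}\right)} = \sqrt{172 - \frac{8249}{55}} = \sqrt{\frac{1211}{55}} = \frac{\sqrt{66605}}{55}$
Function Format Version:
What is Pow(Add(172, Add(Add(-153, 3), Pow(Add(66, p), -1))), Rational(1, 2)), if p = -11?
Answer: Mul(Rational(1, 55), Pow(66605, Rational(1, 2))) ≈ 4.6924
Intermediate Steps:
Pow(Add(172, Add(Add(-153, 3), Pow(Add(66, p), -1))), Rational(1, 2)) = Pow(Add(172, Add(Add(-153, 3), Pow(Add(66, -11), -1))), Rational(1, 2)) = Pow(Add(172, Add(-150, Pow(55, -1))), Rational(1, 2)) = Pow(Add(172, Add(-150, Rational(1, 55))), Rational(1, 2)) = Pow(Add(172, Rational(-8249, 55)), Rational(1, 2)) = Pow(Rational(1211, 55), Rational(1, 2)) = Mul(Rational(1, 55), Pow(66605, Rational(1, 2)))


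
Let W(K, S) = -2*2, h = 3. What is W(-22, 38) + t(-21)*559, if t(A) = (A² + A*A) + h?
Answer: 494711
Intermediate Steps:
W(K, S) = -4
t(A) = 3 + 2*A² (t(A) = (A² + A*A) + 3 = (A² + A²) + 3 = 2*A² + 3 = 3 + 2*A²)
W(-22, 38) + t(-21)*559 = -4 + (3 + 2*(-21)²)*559 = -4 + (3 + 2*441)*559 = -4 + (3 + 882)*559 = -4 + 885*559 = -4 + 494715 = 494711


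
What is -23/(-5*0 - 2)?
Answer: 23/2 ≈ 11.500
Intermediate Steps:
-23/(-5*0 - 2) = -23/(0 - 2) = -23/(-2) = -½*(-23) = 23/2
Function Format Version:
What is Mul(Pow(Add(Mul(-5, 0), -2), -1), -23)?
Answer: Rational(23, 2) ≈ 11.500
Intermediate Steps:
Mul(Pow(Add(Mul(-5, 0), -2), -1), -23) = Mul(Pow(Add(0, -2), -1), -23) = Mul(Pow(-2, -1), -23) = Mul(Rational(-1, 2), -23) = Rational(23, 2)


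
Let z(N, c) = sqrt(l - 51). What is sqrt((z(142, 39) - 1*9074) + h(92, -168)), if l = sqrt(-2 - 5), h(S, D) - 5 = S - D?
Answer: sqrt(-8809 + sqrt(-51 + I*sqrt(7))) ≈ 0.0381 + 93.855*I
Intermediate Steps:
h(S, D) = 5 + S - D (h(S, D) = 5 + (S - D) = 5 + S - D)
l = I*sqrt(7) (l = sqrt(-7) = I*sqrt(7) ≈ 2.6458*I)
z(N, c) = sqrt(-51 + I*sqrt(7)) (z(N, c) = sqrt(I*sqrt(7) - 51) = sqrt(-51 + I*sqrt(7)))
sqrt((z(142, 39) - 1*9074) + h(92, -168)) = sqrt((sqrt(-51 + I*sqrt(7)) - 1*9074) + (5 + 92 - 1*(-168))) = sqrt((sqrt(-51 + I*sqrt(7)) - 9074) + (5 + 92 + 168)) = sqrt((-9074 + sqrt(-51 + I*sqrt(7))) + 265) = sqrt(-8809 + sqrt(-51 + I*sqrt(7)))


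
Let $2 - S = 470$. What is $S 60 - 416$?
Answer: $-28496$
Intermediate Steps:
$S = -468$ ($S = 2 - 470 = -468$)
$S 60 - 416 = \left(-468\right) 60 - 416 = -28080 - 416 = -28496$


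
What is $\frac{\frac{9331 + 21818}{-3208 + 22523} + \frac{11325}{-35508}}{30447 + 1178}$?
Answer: $\frac{295765439}{7229865252500} \approx 4.0909 \cdot 10^{-5}$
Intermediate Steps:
$\frac{\frac{9331 + 21818}{-3208 + 22523} + \frac{11325}{-35508}}{30447 + 1178} = \frac{\frac{31149}{19315} + 11325 \left(- \frac{1}{35508}\right)}{31625} = \left(31149 \cdot \frac{1}{19315} - \frac{3775}{11836}\right) \frac{1}{31625} = \left(\frac{31149}{19315} - \frac{3775}{11836}\right) \frac{1}{31625} = \frac{295765439}{228612340} \cdot \frac{1}{31625} = \frac{295765439}{7229865252500}$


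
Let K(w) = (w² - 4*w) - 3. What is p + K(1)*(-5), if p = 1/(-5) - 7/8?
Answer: 1157/40 ≈ 28.925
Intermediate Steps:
K(w) = -3 + w² - 4*w
p = -43/40 (p = 1*(-⅕) - 7*⅛ = -⅕ - 7/8 = -43/40 ≈ -1.0750)
p + K(1)*(-5) = -43/40 + (-3 + 1² - 4*1)*(-5) = -43/40 + (-3 + 1 - 4)*(-5) = -43/40 - 6*(-5) = -43/40 + 30 = 1157/40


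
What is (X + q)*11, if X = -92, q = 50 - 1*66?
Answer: -1188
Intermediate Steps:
q = -16 (q = 50 - 66 = -16)
(X + q)*11 = (-92 - 16)*11 = -108*11 = -1188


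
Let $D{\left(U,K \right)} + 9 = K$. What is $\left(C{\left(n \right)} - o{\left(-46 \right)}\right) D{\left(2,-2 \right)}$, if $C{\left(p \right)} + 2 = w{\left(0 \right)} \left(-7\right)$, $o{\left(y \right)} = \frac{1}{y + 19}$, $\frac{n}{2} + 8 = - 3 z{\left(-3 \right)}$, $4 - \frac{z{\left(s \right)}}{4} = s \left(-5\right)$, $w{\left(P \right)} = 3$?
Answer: $\frac{6820}{27} \approx 252.59$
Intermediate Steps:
$D{\left(U,K \right)} = -9 + K$
$z{\left(s \right)} = 16 + 20 s$ ($z{\left(s \right)} = 16 - 4 s \left(-5\right) = 16 - 4 \left(- 5 s\right) = 16 + 20 s$)
$n = 248$ ($n = -16 + 2 \left(- 3 \left(16 + 20 \left(-3\right)\right)\right) = -16 + 2 \left(- 3 \left(16 - 60\right)\right) = -16 + 2 \left(\left(-3\right) \left(-44\right)\right) = -16 + 2 \cdot 132 = -16 + 264 = 248$)
$o{\left(y \right)} = \frac{1}{19 + y}$
$C{\left(p \right)} = -23$ ($C{\left(p \right)} = -2 + 3 \left(-7\right) = -2 - 21 = -23$)
$\left(C{\left(n \right)} - o{\left(-46 \right)}\right) D{\left(2,-2 \right)} = \left(-23 - \frac{1}{19 - 46}\right) \left(-9 - 2\right) = \left(-23 - \frac{1}{-27}\right) \left(-11\right) = \left(-23 - - \frac{1}{27}\right) \left(-11\right) = \left(-23 + \frac{1}{27}\right) \left(-11\right) = \left(- \frac{620}{27}\right) \left(-11\right) = \frac{6820}{27}$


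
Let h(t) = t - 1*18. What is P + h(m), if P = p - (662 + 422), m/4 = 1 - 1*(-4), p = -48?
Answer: -1130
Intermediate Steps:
m = 20 (m = 4*(1 - 1*(-4)) = 4*(1 + 4) = 4*5 = 20)
P = -1132 (P = -48 - (662 + 422) = -48 - 1*1084 = -48 - 1084 = -1132)
h(t) = -18 + t (h(t) = t - 18 = -18 + t)
P + h(m) = -1132 + (-18 + 20) = -1132 + 2 = -1130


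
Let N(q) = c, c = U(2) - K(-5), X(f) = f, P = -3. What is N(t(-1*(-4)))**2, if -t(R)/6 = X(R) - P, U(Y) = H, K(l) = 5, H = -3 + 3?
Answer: 25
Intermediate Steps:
H = 0
U(Y) = 0
c = -5 (c = 0 - 1*5 = 0 - 5 = -5)
t(R) = -18 - 6*R (t(R) = -6*(R - 1*(-3)) = -6*(R + 3) = -6*(3 + R) = -18 - 6*R)
N(q) = -5
N(t(-1*(-4)))**2 = (-5)**2 = 25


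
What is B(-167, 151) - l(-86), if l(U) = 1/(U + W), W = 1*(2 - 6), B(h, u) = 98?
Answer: 8821/90 ≈ 98.011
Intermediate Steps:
W = -4 (W = 1*(-4) = -4)
l(U) = 1/(-4 + U) (l(U) = 1/(U - 4) = 1/(-4 + U))
B(-167, 151) - l(-86) = 98 - 1/(-4 - 86) = 98 - 1/(-90) = 98 - 1*(-1/90) = 98 + 1/90 = 8821/90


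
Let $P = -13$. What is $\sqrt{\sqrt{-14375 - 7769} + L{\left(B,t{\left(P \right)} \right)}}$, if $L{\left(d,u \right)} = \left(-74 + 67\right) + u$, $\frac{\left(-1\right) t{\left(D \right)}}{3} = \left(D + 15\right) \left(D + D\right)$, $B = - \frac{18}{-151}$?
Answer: $\sqrt{149 + 8 i \sqrt{346}} \approx 13.409 + 5.549 i$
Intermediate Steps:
$B = \frac{18}{151}$ ($B = \left(-18\right) \left(- \frac{1}{151}\right) = \frac{18}{151} \approx 0.11921$)
$t{\left(D \right)} = - 6 D \left(15 + D\right)$ ($t{\left(D \right)} = - 3 \left(D + 15\right) \left(D + D\right) = - 3 \left(15 + D\right) 2 D = - 3 \cdot 2 D \left(15 + D\right) = - 6 D \left(15 + D\right)$)
$L{\left(d,u \right)} = -7 + u$
$\sqrt{\sqrt{-14375 - 7769} + L{\left(B,t{\left(P \right)} \right)}} = \sqrt{\sqrt{-14375 - 7769} - \left(7 - 78 \left(15 - 13\right)\right)} = \sqrt{\sqrt{-22144} - \left(7 - 156\right)} = \sqrt{8 i \sqrt{346} + \left(-7 + 156\right)} = \sqrt{8 i \sqrt{346} + 149} = \sqrt{149 + 8 i \sqrt{346}}$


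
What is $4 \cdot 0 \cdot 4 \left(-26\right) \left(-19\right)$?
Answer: $0$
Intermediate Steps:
$4 \cdot 0 \cdot 4 \left(-26\right) \left(-19\right) = 0 \cdot 4 \left(-26\right) \left(-19\right) = 0 \left(-26\right) \left(-19\right) = 0 \left(-19\right) = 0$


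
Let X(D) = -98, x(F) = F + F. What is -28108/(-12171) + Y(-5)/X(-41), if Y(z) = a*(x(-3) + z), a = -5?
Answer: 2085179/1192758 ≈ 1.7482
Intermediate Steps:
x(F) = 2*F
Y(z) = 30 - 5*z (Y(z) = -5*(2*(-3) + z) = -5*(-6 + z) = 30 - 5*z)
-28108/(-12171) + Y(-5)/X(-41) = -28108/(-12171) + (30 - 5*(-5))/(-98) = -28108*(-1/12171) + (30 + 25)*(-1/98) = 28108/12171 + 55*(-1/98) = 28108/12171 - 55/98 = 2085179/1192758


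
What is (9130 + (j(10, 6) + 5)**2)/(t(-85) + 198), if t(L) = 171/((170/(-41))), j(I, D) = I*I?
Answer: 3426350/26649 ≈ 128.57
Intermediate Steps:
j(I, D) = I**2
t(L) = -7011/170 (t(L) = 171/((170*(-1/41))) = 171/(-170/41) = 171*(-41/170) = -7011/170)
(9130 + (j(10, 6) + 5)**2)/(t(-85) + 198) = (9130 + (10**2 + 5)**2)/(-7011/170 + 198) = (9130 + (100 + 5)**2)/(26649/170) = (9130 + 105**2)*(170/26649) = (9130 + 11025)*(170/26649) = 20155*(170/26649) = 3426350/26649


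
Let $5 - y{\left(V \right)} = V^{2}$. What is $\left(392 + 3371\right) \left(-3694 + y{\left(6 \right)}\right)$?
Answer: $-14017175$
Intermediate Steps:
$y{\left(V \right)} = 5 - V^{2}$
$\left(392 + 3371\right) \left(-3694 + y{\left(6 \right)}\right) = \left(392 + 3371\right) \left(-3694 + \left(5 - 6^{2}\right)\right) = 3763 \left(-3694 + \left(5 - 36\right)\right) = 3763 \left(-3694 - 31\right) = 3763 \left(-3725\right) = -14017175$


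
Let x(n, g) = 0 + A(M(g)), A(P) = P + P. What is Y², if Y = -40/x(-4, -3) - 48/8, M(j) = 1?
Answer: 676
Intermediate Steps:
A(P) = 2*P
x(n, g) = 2 (x(n, g) = 0 + 2*1 = 0 + 2 = 2)
Y = -26 (Y = -40/2 - 48/8 = -40*½ - 48*⅛ = -20 - 6 = -26)
Y² = (-26)² = 676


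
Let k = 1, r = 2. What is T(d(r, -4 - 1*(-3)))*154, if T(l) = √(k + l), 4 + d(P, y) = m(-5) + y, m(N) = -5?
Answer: 462*I ≈ 462.0*I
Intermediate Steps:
d(P, y) = -9 + y (d(P, y) = -4 + (-5 + y) = -9 + y)
T(l) = √(1 + l)
T(d(r, -4 - 1*(-3)))*154 = √(1 + (-9 + (-4 - 1*(-3))))*154 = √(1 + (-9 + (-4 + 3)))*154 = √(1 + (-9 - 1))*154 = √(1 - 10)*154 = √(-9)*154 = (3*I)*154 = 462*I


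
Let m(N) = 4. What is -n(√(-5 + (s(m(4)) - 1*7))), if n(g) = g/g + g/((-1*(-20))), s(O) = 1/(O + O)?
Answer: -1 - I*√190/80 ≈ -1.0 - 0.1723*I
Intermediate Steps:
s(O) = 1/(2*O)
n(g) = 1 + g/20
-n(√(-5 + (s(m(4)) - 1*7))) = -(1 + √(-5 + ((½)/4 - 1*7))/20) = -(1 + √(-5 + ((½)*(¼) - 7))/20) = -(1 + √(-5 + (⅛ - 7))/20) = -(1 + √(-5 - 55/8)/20) = -(1 + √(-95/8)/20) = -(1 + (I*√190/4)/20) = -(1 + I*√190/80) = -1 - I*√190/80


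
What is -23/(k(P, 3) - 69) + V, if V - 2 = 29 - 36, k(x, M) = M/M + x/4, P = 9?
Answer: -1223/263 ≈ -4.6502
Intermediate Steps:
k(x, M) = 1 + x/4 (k(x, M) = 1 + x*(¼) = 1 + x/4)
V = -5 (V = 2 + (29 - 36) = 2 - 7 = -5)
-23/(k(P, 3) - 69) + V = -23/((1 + (¼)*9) - 69) - 5 = -23/((1 + 9/4) - 69) - 5 = -23/(13/4 - 69) - 5 = -23/(-263/4) - 5 = -4/263*(-23) - 5 = 92/263 - 5 = -1223/263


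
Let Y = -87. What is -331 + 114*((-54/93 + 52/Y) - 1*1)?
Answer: -520819/899 ≈ -579.33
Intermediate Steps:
-331 + 114*((-54/93 + 52/Y) - 1*1) = -331 + 114*((-54/93 + 52/(-87)) - 1*1) = -331 + 114*((-54*1/93 + 52*(-1/87)) - 1) = -331 + 114*((-18/31 - 52/87) - 1) = -331 + 114*(-3178/2697 - 1) = -331 + 114*(-5875/2697) = -331 - 223250/899 = -520819/899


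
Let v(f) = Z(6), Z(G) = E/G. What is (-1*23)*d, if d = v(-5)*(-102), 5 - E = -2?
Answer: 2737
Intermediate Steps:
E = 7 (E = 5 - 1*(-2) = 5 + 2 = 7)
Z(G) = 7/G
v(f) = 7/6
d = -119 (d = (7/6)*(-102) = -119)
(-1*23)*d = -1*23*(-119) = -23*(-119) = 2737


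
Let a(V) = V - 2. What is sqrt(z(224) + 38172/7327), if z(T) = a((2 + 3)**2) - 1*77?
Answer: I*sqrt(2619299922)/7327 ≈ 6.985*I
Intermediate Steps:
a(V) = -2 + V
z(T) = -54 (z(T) = (-2 + (2 + 3)**2) - 1*77 = (-2 + 5**2) - 77 = (-2 + 25) - 77 = 23 - 77 = -54)
sqrt(z(224) + 38172/7327) = sqrt(-54 + 38172/7327) = sqrt(-357486/7327) = I*sqrt(2619299922)/7327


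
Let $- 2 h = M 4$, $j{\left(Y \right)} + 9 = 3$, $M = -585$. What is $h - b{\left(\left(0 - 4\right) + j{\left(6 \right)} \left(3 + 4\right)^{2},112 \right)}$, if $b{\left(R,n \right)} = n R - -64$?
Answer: $34482$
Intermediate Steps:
$j{\left(Y \right)} = -6$ ($j{\left(Y \right)} = -9 + 3 = -6$)
$h = 1170$ ($h = - \frac{\left(-585\right) 4}{2} = \left(- \frac{1}{2}\right) \left(-2340\right) = 1170$)
$b{\left(R,n \right)} = 64 + R n$ ($b{\left(R,n \right)} = R n + 64 = 64 + R n$)
$h - b{\left(\left(0 - 4\right) + j{\left(6 \right)} \left(3 + 4\right)^{2},112 \right)} = 1170 - \left(64 + \left(\left(0 - 4\right) - 6 \left(3 + 4\right)^{2}\right) 112\right) = 1170 - \left(64 + \left(\left(0 - 4\right) - 6 \cdot 7^{2}\right) 112\right) = 1170 - \left(64 + \left(-4 - 294\right) 112\right) = 1170 - \left(64 - 33376\right) = 1170 - -33312 = 1170 + 33312 = 34482$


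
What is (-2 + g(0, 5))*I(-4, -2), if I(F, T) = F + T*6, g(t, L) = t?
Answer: 32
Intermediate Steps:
I(F, T) = F + 6*T
(-2 + g(0, 5))*I(-4, -2) = (-2 + 0)*(-4 + 6*(-2)) = -2*(-4 - 12) = -2*(-16) = 32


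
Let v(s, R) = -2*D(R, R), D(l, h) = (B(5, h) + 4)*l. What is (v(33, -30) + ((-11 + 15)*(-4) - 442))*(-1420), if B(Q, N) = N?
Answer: 2865560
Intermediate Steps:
D(l, h) = l*(4 + h) (D(l, h) = (h + 4)*l = (4 + h)*l = l*(4 + h))
v(s, R) = -2*R*(4 + R)
(v(33, -30) + ((-11 + 15)*(-4) - 442))*(-1420) = (-2*(-30)*(4 - 30) + ((-11 + 15)*(-4) - 442))*(-1420) = (-2*(-30)*(-26) + (4*(-4) - 442))*(-1420) = (-1560 + (-16 - 442))*(-1420) = (-1560 - 458)*(-1420) = -2018*(-1420) = 2865560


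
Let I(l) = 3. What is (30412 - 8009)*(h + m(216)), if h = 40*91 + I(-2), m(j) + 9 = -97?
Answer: 79239411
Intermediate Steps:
m(j) = -106 (m(j) = -9 - 97 = -106)
h = 3643 (h = 40*91 + 3 = 3640 + 3 = 3643)
(30412 - 8009)*(h + m(216)) = (30412 - 8009)*(3643 - 106) = 22403*3537 = 79239411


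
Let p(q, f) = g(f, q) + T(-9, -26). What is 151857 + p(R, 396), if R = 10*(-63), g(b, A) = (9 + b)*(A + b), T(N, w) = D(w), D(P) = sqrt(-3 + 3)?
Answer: 57087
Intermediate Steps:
D(P) = 0 (D(P) = sqrt(0) = 0)
T(N, w) = 0
R = -630
p(q, f) = f**2 + 9*f + 9*q + f*q (p(q, f) = (f**2 + 9*q + 9*f + q*f) + 0 = (f**2 + 9*q + 9*f + f*q) + 0 = (f**2 + 9*f + 9*q + f*q) + 0 = f**2 + 9*f + 9*q + f*q)
151857 + p(R, 396) = 151857 + (396**2 + 9*396 + 9*(-630) + 396*(-630)) = 151857 + (156816 + 3564 - 5670 - 249480) = 151857 - 94770 = 57087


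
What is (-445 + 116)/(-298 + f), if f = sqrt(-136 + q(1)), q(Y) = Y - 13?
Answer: 49021/44476 + 329*I*sqrt(37)/44476 ≈ 1.1022 + 0.044996*I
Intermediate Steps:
q(Y) = -13 + Y
f = 2*I*sqrt(37) (f = sqrt(-136 + (-13 + 1)) = sqrt(-136 - 12) = sqrt(-148) = 2*I*sqrt(37) ≈ 12.166*I)
(-445 + 116)/(-298 + f) = (-445 + 116)/(-298 + 2*I*sqrt(37)) = -329/(-298 + 2*I*sqrt(37))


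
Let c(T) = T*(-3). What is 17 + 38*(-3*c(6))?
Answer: 2069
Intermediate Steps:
c(T) = -3*T
17 + 38*(-3*c(6)) = 17 + 38*(-(-9)*6) = 17 + 38*(-3*(-18)) = 17 + 38*54 = 17 + 2052 = 2069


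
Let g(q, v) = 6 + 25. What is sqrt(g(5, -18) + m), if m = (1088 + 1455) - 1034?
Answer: 2*sqrt(385) ≈ 39.243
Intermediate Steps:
g(q, v) = 31
m = 1509 (m = 2543 - 1034 = 1509)
sqrt(g(5, -18) + m) = sqrt(31 + 1509) = sqrt(1540) = 2*sqrt(385)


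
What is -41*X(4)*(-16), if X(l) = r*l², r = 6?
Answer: 62976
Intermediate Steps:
X(l) = 6*l²
-41*X(4)*(-16) = -246*4²*(-16) = -246*16*(-16) = -41*96*(-16) = -3936*(-16) = 62976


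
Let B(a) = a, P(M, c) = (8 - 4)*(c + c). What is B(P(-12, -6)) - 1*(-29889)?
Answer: 29841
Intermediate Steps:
P(M, c) = 8*c (P(M, c) = 4*(2*c) = 8*c)
B(P(-12, -6)) - 1*(-29889) = 8*(-6) - 1*(-29889) = -48 + 29889 = 29841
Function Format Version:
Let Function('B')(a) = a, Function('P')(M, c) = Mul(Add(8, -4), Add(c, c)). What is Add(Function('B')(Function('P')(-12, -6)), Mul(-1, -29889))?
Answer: 29841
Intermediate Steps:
Function('P')(M, c) = Mul(8, c) (Function('P')(M, c) = Mul(4, Mul(2, c)) = Mul(8, c))
Add(Function('B')(Function('P')(-12, -6)), Mul(-1, -29889)) = Add(Mul(8, -6), Mul(-1, -29889)) = Add(-48, 29889) = 29841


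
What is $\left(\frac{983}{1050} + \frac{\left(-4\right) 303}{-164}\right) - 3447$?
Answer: $- \frac{148034897}{43050} \approx -3438.7$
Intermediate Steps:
$\left(\frac{983}{1050} + \frac{\left(-4\right) 303}{-164}\right) - 3447 = \left(983 \cdot \frac{1}{1050} - - \frac{303}{41}\right) - 3447 = \left(\frac{983}{1050} + \frac{303}{41}\right) - 3447 = \frac{358453}{43050} - 3447 = - \frac{148034897}{43050}$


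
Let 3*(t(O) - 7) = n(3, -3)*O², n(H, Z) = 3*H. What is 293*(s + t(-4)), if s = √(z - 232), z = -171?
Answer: 16115 + 293*I*√403 ≈ 16115.0 + 5881.9*I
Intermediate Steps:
s = I*√403 (s = √(-171 - 232) = √(-403) = I*√403 ≈ 20.075*I)
t(O) = 7 + 3*O² (t(O) = 7 + ((3*3)*O²)/3 = 7 + (9*O²)/3 = 7 + 3*O²)
293*(s + t(-4)) = 293*(I*√403 + (7 + 3*(-4)²)) = 293*(I*√403 + (7 + 3*16)) = 293*(I*√403 + (7 + 48)) = 293*(I*√403 + 55) = 293*(55 + I*√403) = 16115 + 293*I*√403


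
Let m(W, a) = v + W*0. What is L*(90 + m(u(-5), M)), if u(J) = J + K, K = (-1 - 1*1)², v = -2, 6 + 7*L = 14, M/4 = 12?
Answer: 704/7 ≈ 100.57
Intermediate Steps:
M = 48 (M = 4*12 = 48)
L = 8/7 (L = -6/7 + (⅐)*14 = -6/7 + 2 = 8/7 ≈ 1.1429)
K = 4 (K = (-1 - 1)² = (-2)² = 4)
u(J) = 4 + J (u(J) = J + 4 = 4 + J)
m(W, a) = -2 (m(W, a) = -2 + W*0 = -2 + 0 = -2)
L*(90 + m(u(-5), M)) = 8*(90 - 2)/7 = (8/7)*88 = 704/7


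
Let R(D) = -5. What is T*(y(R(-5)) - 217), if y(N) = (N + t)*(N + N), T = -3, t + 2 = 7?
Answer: 651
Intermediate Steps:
t = 5 (t = -2 + 7 = 5)
y(N) = 2*N*(5 + N) (y(N) = (N + 5)*(N + N) = (5 + N)*(2*N) = 2*N*(5 + N))
T*(y(R(-5)) - 217) = -3*(2*(-5)*(5 - 5) - 217) = -3*(2*(-5)*0 - 217) = -3*(0 - 217) = -3*(-217) = 651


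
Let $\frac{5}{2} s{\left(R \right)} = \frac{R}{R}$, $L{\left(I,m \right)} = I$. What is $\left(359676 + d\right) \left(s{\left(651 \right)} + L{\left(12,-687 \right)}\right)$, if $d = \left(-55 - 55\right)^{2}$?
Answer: $\frac{23050112}{5} \approx 4.61 \cdot 10^{6}$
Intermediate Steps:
$d = 12100$ ($d = \left(-110\right)^{2} = 12100$)
$s{\left(R \right)} = \frac{2}{5}$ ($s{\left(R \right)} = \frac{2 \frac{R}{R}}{5} = \frac{2}{5} \cdot 1 = \frac{2}{5}$)
$\left(359676 + d\right) \left(s{\left(651 \right)} + L{\left(12,-687 \right)}\right) = \left(359676 + 12100\right) \left(\frac{2}{5} + 12\right) = 371776 \cdot \frac{62}{5} = \frac{23050112}{5}$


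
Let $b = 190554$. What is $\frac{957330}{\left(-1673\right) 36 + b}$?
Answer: $\frac{159555}{21721} \approx 7.3457$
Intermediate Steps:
$\frac{957330}{\left(-1673\right) 36 + b} = \frac{957330}{\left(-1673\right) 36 + 190554} = \frac{957330}{-60228 + 190554} = \frac{957330}{130326} = 957330 \cdot \frac{1}{130326} = \frac{159555}{21721}$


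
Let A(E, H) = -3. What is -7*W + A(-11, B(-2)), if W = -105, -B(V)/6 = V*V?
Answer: 732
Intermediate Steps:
B(V) = -6*V² (B(V) = -6*V*V = -6*V²)
-7*W + A(-11, B(-2)) = -7*(-105) - 3 = 735 - 3 = 732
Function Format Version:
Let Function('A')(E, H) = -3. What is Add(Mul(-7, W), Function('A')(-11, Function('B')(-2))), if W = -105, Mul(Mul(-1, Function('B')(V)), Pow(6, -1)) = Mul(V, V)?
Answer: 732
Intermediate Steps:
Function('B')(V) = Mul(-6, Pow(V, 2)) (Function('B')(V) = Mul(-6, Mul(V, V)) = Mul(-6, Pow(V, 2)))
Add(Mul(-7, W), Function('A')(-11, Function('B')(-2))) = Add(Mul(-7, -105), -3) = Add(735, -3) = 732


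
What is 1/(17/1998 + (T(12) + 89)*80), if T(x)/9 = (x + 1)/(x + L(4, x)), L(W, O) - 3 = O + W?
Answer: 61938/459700367 ≈ 0.00013474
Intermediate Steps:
L(W, O) = 3 + O + W (L(W, O) = 3 + (O + W) = 3 + O + W)
T(x) = 9*(1 + x)/(7 + 2*x) (T(x) = 9*((x + 1)/(x + (3 + x + 4))) = 9*((1 + x)/(x + (7 + x))) = 9*((1 + x)/(7 + 2*x)) = 9*(1 + x)/(7 + 2*x))
1/(17/1998 + (T(12) + 89)*80) = 1/(17/1998 + (9*(1 + 12)/(7 + 2*12) + 89)*80) = 1/(17*(1/1998) + (9*13/(7 + 24) + 89)*80) = 1/(17/1998 + (9*13/31 + 89)*80) = 1/(17/1998 + (9*(1/31)*13 + 89)*80) = 1/(17/1998 + (117/31 + 89)*80) = 1/(17/1998 + (2876/31)*80) = 1/(17/1998 + 230080/31) = 1/(459700367/61938) = 61938/459700367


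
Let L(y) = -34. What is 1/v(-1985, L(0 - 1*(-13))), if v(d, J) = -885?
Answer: -1/885 ≈ -0.0011299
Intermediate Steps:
1/v(-1985, L(0 - 1*(-13))) = 1/(-885) = -1/885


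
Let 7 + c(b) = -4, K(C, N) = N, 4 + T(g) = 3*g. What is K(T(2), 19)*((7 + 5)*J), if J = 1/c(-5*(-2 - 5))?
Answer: -228/11 ≈ -20.727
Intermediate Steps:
T(g) = -4 + 3*g
c(b) = -11 (c(b) = -7 - 4 = -11)
J = -1/11 (J = 1/(-11) = -1/11 ≈ -0.090909)
K(T(2), 19)*((7 + 5)*J) = 19*((7 + 5)*(-1/11)) = 19*(12*(-1/11)) = 19*(-12/11) = -228/11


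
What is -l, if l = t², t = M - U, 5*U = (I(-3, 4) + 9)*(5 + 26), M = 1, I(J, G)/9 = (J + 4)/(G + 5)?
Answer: -3721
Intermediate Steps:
I(J, G) = 9*(4 + J)/(5 + G) (I(J, G) = 9*((J + 4)/(G + 5)) = 9*((4 + J)/(5 + G)) = 9*(4 + J)/(5 + G))
U = 62 (U = ((9*(4 - 3)/(5 + 4) + 9)*(5 + 26))/5 = ((9*1/9 + 9)*31)/5 = ((9*(⅑)*1 + 9)*31)/5 = ((1 + 9)*31)/5 = (10*31)/5 = (⅕)*310 = 62)
t = -61 (t = 1 - 1*62 = 1 - 62 = -61)
l = 3721 (l = (-61)² = 3721)
-l = -1*3721 = -3721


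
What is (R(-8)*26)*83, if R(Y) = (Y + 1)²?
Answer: 105742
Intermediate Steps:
R(Y) = (1 + Y)²
(R(-8)*26)*83 = ((1 - 8)²*26)*83 = ((-7)²*26)*83 = (49*26)*83 = 1274*83 = 105742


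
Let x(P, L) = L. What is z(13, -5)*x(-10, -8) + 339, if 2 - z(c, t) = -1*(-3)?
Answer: 347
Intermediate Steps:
z(c, t) = -1 (z(c, t) = 2 - (-1)*(-3) = 2 - 1*3 = 2 - 3 = -1)
z(13, -5)*x(-10, -8) + 339 = -1*(-8) + 339 = 8 + 339 = 347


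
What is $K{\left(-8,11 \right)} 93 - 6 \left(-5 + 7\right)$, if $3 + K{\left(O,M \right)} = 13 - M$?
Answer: $-105$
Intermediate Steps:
$K{\left(O,M \right)} = 10 - M$ ($K{\left(O,M \right)} = -3 - \left(-13 + M\right) = 10 - M$)
$K{\left(-8,11 \right)} 93 - 6 \left(-5 + 7\right) = \left(10 - 11\right) 93 - 6 \left(-5 + 7\right) = \left(10 - 11\right) 93 - 12 = \left(-1\right) 93 - 12 = -93 - 12 = -105$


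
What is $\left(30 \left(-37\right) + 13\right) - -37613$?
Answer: $36516$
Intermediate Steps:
$\left(30 \left(-37\right) + 13\right) - -37613 = \left(-1110 + 13\right) + 37613 = -1097 + 37613 = 36516$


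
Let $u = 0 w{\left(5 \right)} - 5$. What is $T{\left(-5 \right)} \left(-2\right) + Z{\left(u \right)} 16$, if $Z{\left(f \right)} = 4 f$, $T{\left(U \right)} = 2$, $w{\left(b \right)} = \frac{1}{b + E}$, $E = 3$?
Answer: $-324$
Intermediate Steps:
$w{\left(b \right)} = \frac{1}{3 + b}$ ($w{\left(b \right)} = \frac{1}{b + 3} = \frac{1}{3 + b}$)
$u = -5$ ($u = \frac{0}{3 + 5} - 5 = \frac{0}{8} - 5 = 0 \cdot \frac{1}{8} - 5 = 0 - 5 = -5$)
$T{\left(-5 \right)} \left(-2\right) + Z{\left(u \right)} 16 = 2 \left(-2\right) + 4 \left(-5\right) 16 = -4 - 320 = -324$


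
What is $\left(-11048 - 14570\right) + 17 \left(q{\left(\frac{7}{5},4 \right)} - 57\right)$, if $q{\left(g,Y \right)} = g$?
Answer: $- \frac{132816}{5} \approx -26563.0$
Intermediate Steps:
$\left(-11048 - 14570\right) + 17 \left(q{\left(\frac{7}{5},4 \right)} - 57\right) = \left(-11048 - 14570\right) + 17 \left(\frac{7}{5} - 57\right) = -25618 + 17 \left(7 \cdot \frac{1}{5} - 57\right) = -25618 + 17 \left(\frac{7}{5} - 57\right) = -25618 + 17 \left(- \frac{278}{5}\right) = -25618 - \frac{4726}{5} = - \frac{132816}{5}$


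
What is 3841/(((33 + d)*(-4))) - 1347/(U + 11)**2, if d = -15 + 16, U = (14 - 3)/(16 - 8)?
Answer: -16456643/444312 ≈ -37.038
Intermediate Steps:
U = 11/8 ≈ 1.3750
d = 1
3841/(((33 + d)*(-4))) - 1347/(U + 11)**2 = 3841/(((33 + 1)*(-4))) - 1347/(11/8 + 11)**2 = 3841/((34*(-4))) - 1347/((99/8)**2) = 3841/(-136) - 1347/9801/64 = 3841*(-1/136) - 1347*64/9801 = -3841/136 - 28736/3267 = -16456643/444312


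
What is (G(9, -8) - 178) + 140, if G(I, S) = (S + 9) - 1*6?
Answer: -43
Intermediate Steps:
G(I, S) = 3 + S (G(I, S) = (9 + S) - 6 = 3 + S)
(G(9, -8) - 178) + 140 = ((3 - 8) - 178) + 140 = (-5 - 178) + 140 = -183 + 140 = -43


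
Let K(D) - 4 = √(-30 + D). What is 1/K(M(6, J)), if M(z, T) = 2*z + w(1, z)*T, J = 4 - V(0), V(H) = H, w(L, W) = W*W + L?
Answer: -2/57 + √130/114 ≈ 0.064928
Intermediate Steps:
w(L, W) = L + W² (w(L, W) = W² + L = L + W²)
J = 4 (J = 4 - 1*0 = 4 + 0 = 4)
M(z, T) = 2*z + T*(1 + z²) (M(z, T) = 2*z + (1 + z²)*T = 2*z + T*(1 + z²))
K(D) = 4 + √(-30 + D)
1/K(M(6, J)) = 1/(4 + √(-30 + (2*6 + 4*(1 + 6²)))) = 1/(4 + √(-30 + (12 + 4*(1 + 36)))) = 1/(4 + √(-30 + (12 + 4*37))) = 1/(4 + √(-30 + (12 + 148))) = 1/(4 + √(-30 + 160)) = 1/(4 + √130)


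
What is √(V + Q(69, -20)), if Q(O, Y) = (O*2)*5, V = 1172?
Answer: 7*√38 ≈ 43.151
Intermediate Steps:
Q(O, Y) = 10*O (Q(O, Y) = (2*O)*5 = 10*O)
√(V + Q(69, -20)) = √(1172 + 10*69) = √(1172 + 690) = √1862 = 7*√38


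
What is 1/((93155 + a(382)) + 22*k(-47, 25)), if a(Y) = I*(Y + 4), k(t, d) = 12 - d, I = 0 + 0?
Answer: 1/92869 ≈ 1.0768e-5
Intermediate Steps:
I = 0
a(Y) = 0 (a(Y) = 0*(Y + 4) = 0*(4 + Y) = 0)
1/((93155 + a(382)) + 22*k(-47, 25)) = 1/((93155 + 0) + 22*(12 - 1*25)) = 1/(93155 + 22*(12 - 25)) = 1/(93155 + 22*(-13)) = 1/(93155 - 286) = 1/92869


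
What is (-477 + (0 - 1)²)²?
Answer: 226576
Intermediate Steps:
(-477 + (0 - 1)²)² = (-477 + (-1)²)² = (-477 + 1)² = (-476)² = 226576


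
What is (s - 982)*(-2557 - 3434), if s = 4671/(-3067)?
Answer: 18071641815/3067 ≈ 5.8923e+6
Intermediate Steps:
s = -4671/3067 (s = 4671*(-1/3067) = -4671/3067 ≈ -1.5230)
(s - 982)*(-2557 - 3434) = (-4671/3067 - 982)*(-2557 - 3434) = -3016465/3067*(-5991) = 18071641815/3067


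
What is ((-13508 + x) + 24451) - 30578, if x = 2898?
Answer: -16737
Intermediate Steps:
((-13508 + x) + 24451) - 30578 = ((-13508 + 2898) + 24451) - 30578 = (-10610 + 24451) - 30578 = 13841 - 30578 = -16737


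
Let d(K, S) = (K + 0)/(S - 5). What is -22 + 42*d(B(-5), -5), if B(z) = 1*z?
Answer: -1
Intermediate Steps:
B(z) = z
d(K, S) = K/(-5 + S)
-22 + 42*d(B(-5), -5) = -22 + 42*(-5/(-5 - 5)) = -22 + 42*(-5/(-10)) = -22 + 42*(-5*(-⅒)) = -22 + 42*(½) = -22 + 21 = -1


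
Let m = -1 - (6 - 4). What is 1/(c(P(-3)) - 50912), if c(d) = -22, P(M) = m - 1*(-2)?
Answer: -1/50934 ≈ -1.9633e-5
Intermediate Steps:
m = -3 (m = -1 - 1*2 = -1 - 2 = -3)
P(M) = -1 (P(M) = -3 - 1*(-2) = -3 + 2 = -1)
1/(c(P(-3)) - 50912) = 1/(-22 - 50912) = 1/(-50934) = -1/50934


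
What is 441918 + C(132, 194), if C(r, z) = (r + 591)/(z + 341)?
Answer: 236426853/535 ≈ 4.4192e+5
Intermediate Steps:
C(r, z) = (591 + r)/(341 + z)
441918 + C(132, 194) = 441918 + (591 + 132)/(341 + 194) = 441918 + 723/535 = 236426853/535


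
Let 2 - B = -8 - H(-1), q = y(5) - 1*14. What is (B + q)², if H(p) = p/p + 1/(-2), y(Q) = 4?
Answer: ¼ ≈ 0.25000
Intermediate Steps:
H(p) = ½ (H(p) = 1 + 1*(-½) = 1 - ½ = ½)
q = -10 (q = 4 - 1*14 = 4 - 14 = -10)
B = 21/2 (B = 2 - (-8 - 1*½) = 2 - (-8 - ½) = 2 - 1*(-17/2) = 2 + 17/2 = 21/2 ≈ 10.500)
(B + q)² = (21/2 - 10)² = (½)² = ¼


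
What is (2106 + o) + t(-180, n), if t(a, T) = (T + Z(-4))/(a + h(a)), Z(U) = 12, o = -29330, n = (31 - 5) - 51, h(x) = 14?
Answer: -4519171/166 ≈ -27224.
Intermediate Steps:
n = -25 (n = 26 - 51 = -25)
t(a, T) = (12 + T)/(14 + a) (t(a, T) = (T + 12)/(a + 14) = (12 + T)/(14 + a))
(2106 + o) + t(-180, n) = (2106 - 29330) + (12 - 25)/(14 - 180) = -27224 - 13/(-166) = -27224 - 1/166*(-13) = -27224 + 13/166 = -4519171/166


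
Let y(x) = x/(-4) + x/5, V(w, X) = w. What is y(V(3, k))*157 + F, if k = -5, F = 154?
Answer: 2609/20 ≈ 130.45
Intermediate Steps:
y(x) = -x/20 (y(x) = x*(-¼) + x*(⅕) = -x/4 + x/5 = -x/20)
y(V(3, k))*157 + F = -1/20*3*157 + 154 = -3/20*157 + 154 = -471/20 + 154 = 2609/20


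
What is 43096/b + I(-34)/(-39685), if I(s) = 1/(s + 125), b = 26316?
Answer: 38908516711/23758972965 ≈ 1.6376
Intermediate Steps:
I(s) = 1/(125 + s)
43096/b + I(-34)/(-39685) = 43096/26316 + 1/((125 - 34)*(-39685)) = 43096*(1/26316) - 1/39685/91 = 10774/6579 + (1/91)*(-1/39685) = 10774/6579 - 1/3611335 = 38908516711/23758972965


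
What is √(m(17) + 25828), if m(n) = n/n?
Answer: √25829 ≈ 160.71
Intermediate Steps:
m(n) = 1
√(m(17) + 25828) = √(1 + 25828) = √25829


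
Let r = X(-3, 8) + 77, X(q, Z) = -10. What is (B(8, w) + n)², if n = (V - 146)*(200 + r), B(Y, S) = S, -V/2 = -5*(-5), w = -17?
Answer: 2740417801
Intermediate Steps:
V = -50 (V = -(-10)*(-5) = -2*25 = -50)
r = 67 (r = -10 + 77 = 67)
n = -52332 (n = (-50 - 146)*(200 + 67) = -196*267 = -52332)
(B(8, w) + n)² = (-17 - 52332)² = (-52349)² = 2740417801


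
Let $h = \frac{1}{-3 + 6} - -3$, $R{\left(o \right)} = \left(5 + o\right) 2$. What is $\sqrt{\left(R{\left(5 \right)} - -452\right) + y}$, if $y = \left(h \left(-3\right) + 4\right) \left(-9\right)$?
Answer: $\sqrt{526} \approx 22.935$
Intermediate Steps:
$R{\left(o \right)} = 10 + 2 o$
$h = \frac{10}{3}$ ($h = \frac{1}{3} + 3 = \frac{10}{3} \approx 3.3333$)
$y = 54$ ($y = \left(\frac{10}{3} \left(-3\right) + 4\right) \left(-9\right) = \left(-10 + 4\right) \left(-9\right) = \left(-6\right) \left(-9\right) = 54$)
$\sqrt{\left(R{\left(5 \right)} - -452\right) + y} = \sqrt{\left(\left(10 + 2 \cdot 5\right) - -452\right) + 54} = \sqrt{\left(\left(10 + 10\right) + 452\right) + 54} = \sqrt{\left(20 + 452\right) + 54} = \sqrt{472 + 54} = \sqrt{526}$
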